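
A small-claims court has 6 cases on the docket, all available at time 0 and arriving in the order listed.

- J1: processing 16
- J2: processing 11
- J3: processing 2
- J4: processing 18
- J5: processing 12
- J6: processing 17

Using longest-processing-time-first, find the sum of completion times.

LPT (decreasing processing time): J4 J6 J1 J5 J2 J3.
J4: 0→18
J6: 18→35
J1: 35→51
J5: 51→63
J2: 63→74
J3: 74→76
Sum = 18+35+51+63+74+76 = 317.

317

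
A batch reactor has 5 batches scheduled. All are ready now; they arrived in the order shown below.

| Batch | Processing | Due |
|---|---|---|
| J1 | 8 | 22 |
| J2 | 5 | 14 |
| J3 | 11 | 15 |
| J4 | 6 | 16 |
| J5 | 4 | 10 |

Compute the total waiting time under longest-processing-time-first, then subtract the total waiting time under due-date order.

LPT (decreasing processing time): J3 J1 J4 J2 J5.
J3: waits 0, runs 0→11
J1: waits 11, runs 11→19
J4: waits 19, runs 19→25
J2: waits 25, runs 25→30
J5: waits 30, runs 30→34
Sum = 0+11+19+25+30 = 85.
EDD (increasing due date): J5 J2 J3 J4 J1.
J5: waits 0, runs 0→4
J2: waits 4, runs 4→9
J3: waits 9, runs 9→20
J4: waits 20, runs 20→26
J1: waits 26, runs 26→34
Sum = 0+4+9+20+26 = 59.
Difference = 85 − 59 = 26.

26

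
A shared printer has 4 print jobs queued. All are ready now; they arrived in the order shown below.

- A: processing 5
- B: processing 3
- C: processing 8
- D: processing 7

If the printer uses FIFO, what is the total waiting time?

FIFO (arrival order): A B C D.
A: waits 0, runs 0→5
B: waits 5, runs 5→8
C: waits 8, runs 8→16
D: waits 16, runs 16→23
Sum = 0+5+8+16 = 29.

29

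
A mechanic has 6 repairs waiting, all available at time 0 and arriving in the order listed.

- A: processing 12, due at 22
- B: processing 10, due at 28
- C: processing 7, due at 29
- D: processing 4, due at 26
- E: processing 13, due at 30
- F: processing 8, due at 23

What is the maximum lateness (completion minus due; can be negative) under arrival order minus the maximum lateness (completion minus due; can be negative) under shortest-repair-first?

FIFO (arrival order): A B C D E F.
A: 0→12, due 22, lateness -10
B: 12→22, due 28, lateness -6
C: 22→29, due 29, lateness 0
D: 29→33, due 26, lateness 7
E: 33→46, due 30, lateness 16
F: 46→54, due 23, lateness 31
Maximum = 31.
SPT (increasing processing time): D C F B A E.
D: 0→4, due 26, lateness -22
C: 4→11, due 29, lateness -18
F: 11→19, due 23, lateness -4
B: 19→29, due 28, lateness 1
A: 29→41, due 22, lateness 19
E: 41→54, due 30, lateness 24
Maximum = 24.
Difference = 31 − 24 = 7.

7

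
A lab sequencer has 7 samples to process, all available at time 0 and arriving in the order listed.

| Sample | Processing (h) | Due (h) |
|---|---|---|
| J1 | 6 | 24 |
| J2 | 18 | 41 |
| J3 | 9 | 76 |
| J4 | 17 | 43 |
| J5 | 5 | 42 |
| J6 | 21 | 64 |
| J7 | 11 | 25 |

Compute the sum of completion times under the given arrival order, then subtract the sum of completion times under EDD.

FIFO (arrival order): J1 J2 J3 J4 J5 J6 J7.
J1: 0→6
J2: 6→24
J3: 24→33
J4: 33→50
J5: 50→55
J6: 55→76
J7: 76→87
Sum = 6+24+33+50+55+76+87 = 331.
EDD (increasing due date): J1 J7 J2 J5 J4 J6 J3.
J1: 0→6
J7: 6→17
J2: 17→35
J5: 35→40
J4: 40→57
J6: 57→78
J3: 78→87
Sum = 6+17+35+40+57+78+87 = 320.
Difference = 331 − 320 = 11.

11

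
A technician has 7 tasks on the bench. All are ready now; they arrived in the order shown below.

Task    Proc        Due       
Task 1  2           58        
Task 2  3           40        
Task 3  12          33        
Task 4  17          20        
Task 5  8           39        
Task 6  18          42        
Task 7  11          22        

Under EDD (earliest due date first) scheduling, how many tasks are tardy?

6

EDD (increasing due date): Task 4 Task 7 Task 3 Task 5 Task 2 Task 6 Task 1.
Task 4: 0→17, due 20, tardiness 0
Task 7: 17→28, due 22, tardiness 6
Task 3: 28→40, due 33, tardiness 7
Task 5: 40→48, due 39, tardiness 9
Task 2: 48→51, due 40, tardiness 11
Task 6: 51→69, due 42, tardiness 27
Task 1: 69→71, due 58, tardiness 13
Late tasks: 6.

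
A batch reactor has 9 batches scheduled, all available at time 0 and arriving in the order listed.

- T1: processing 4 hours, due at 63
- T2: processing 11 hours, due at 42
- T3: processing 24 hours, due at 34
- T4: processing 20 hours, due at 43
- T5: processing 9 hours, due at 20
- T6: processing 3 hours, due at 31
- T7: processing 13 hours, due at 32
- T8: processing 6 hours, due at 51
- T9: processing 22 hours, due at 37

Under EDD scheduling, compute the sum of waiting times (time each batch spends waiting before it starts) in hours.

458

EDD (increasing due date): T5 T6 T7 T3 T9 T2 T4 T8 T1.
T5: waits 0, runs 0→9
T6: waits 9, runs 9→12
T7: waits 12, runs 12→25
T3: waits 25, runs 25→49
T9: waits 49, runs 49→71
T2: waits 71, runs 71→82
T4: waits 82, runs 82→102
T8: waits 102, runs 102→108
T1: waits 108, runs 108→112
Sum = 0+9+12+25+49+71+82+102+108 = 458.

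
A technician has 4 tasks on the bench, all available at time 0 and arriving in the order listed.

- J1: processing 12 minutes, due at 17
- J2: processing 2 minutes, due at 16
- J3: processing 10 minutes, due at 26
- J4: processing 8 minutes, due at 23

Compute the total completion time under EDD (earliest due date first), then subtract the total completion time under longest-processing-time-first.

-26

EDD (increasing due date): J2 J1 J4 J3.
J2: 0→2
J1: 2→14
J4: 14→22
J3: 22→32
Sum = 2+14+22+32 = 70.
LPT (decreasing processing time): J1 J3 J4 J2.
J1: 0→12
J3: 12→22
J4: 22→30
J2: 30→32
Sum = 12+22+30+32 = 96.
Difference = 70 − 96 = -26.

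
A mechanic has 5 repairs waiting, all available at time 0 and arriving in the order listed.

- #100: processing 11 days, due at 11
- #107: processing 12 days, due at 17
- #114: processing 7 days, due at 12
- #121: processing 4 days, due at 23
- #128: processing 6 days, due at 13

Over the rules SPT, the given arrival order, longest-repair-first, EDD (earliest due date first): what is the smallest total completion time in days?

SPT (increasing processing time): #121 #128 #114 #100 #107.
#121: 0→4
#128: 4→10
#114: 10→17
#100: 17→28
#107: 28→40
Sum = 4+10+17+28+40 = 99.
FIFO (arrival order): #100 #107 #114 #121 #128.
#100: 0→11
#107: 11→23
#114: 23→30
#121: 30→34
#128: 34→40
Sum = 11+23+30+34+40 = 138.
LPT (decreasing processing time): #107 #100 #114 #128 #121.
#107: 0→12
#100: 12→23
#114: 23→30
#128: 30→36
#121: 36→40
Sum = 12+23+30+36+40 = 141.
EDD (increasing due date): #100 #114 #128 #107 #121.
#100: 0→11
#114: 11→18
#128: 18→24
#107: 24→36
#121: 36→40
Sum = 11+18+24+36+40 = 129.
SPT 99, FIFO 138, LPT 141, EDD 129 → minimum 99.

99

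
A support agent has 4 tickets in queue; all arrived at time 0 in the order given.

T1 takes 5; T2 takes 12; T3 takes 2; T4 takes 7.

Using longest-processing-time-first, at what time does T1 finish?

24

LPT (decreasing processing time): T2 T4 T1 T3.
T2: 0→12
T4: 12→19
T1: 19→24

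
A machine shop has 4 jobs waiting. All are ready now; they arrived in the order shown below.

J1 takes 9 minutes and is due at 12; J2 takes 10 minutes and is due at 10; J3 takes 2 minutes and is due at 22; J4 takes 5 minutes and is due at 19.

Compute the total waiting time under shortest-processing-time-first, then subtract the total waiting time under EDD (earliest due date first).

SPT (increasing processing time): J3 J4 J1 J2.
J3: waits 0, runs 0→2
J4: waits 2, runs 2→7
J1: waits 7, runs 7→16
J2: waits 16, runs 16→26
Sum = 0+2+7+16 = 25.
EDD (increasing due date): J2 J1 J4 J3.
J2: waits 0, runs 0→10
J1: waits 10, runs 10→19
J4: waits 19, runs 19→24
J3: waits 24, runs 24→26
Sum = 0+10+19+24 = 53.
Difference = 25 − 53 = -28.

-28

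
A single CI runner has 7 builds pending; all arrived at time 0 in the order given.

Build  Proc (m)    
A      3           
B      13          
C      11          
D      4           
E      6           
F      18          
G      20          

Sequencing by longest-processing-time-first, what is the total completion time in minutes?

386

LPT (decreasing processing time): G F B C E D A.
G: 0→20
F: 20→38
B: 38→51
C: 51→62
E: 62→68
D: 68→72
A: 72→75
Sum = 20+38+51+62+68+72+75 = 386.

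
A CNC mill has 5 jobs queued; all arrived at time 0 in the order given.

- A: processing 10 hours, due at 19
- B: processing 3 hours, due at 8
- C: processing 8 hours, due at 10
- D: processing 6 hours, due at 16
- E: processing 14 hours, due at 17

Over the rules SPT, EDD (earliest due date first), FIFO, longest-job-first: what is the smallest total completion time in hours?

97

SPT (increasing processing time): B D C A E.
B: 0→3
D: 3→9
C: 9→17
A: 17→27
E: 27→41
Sum = 3+9+17+27+41 = 97.
EDD (increasing due date): B C D E A.
B: 0→3
C: 3→11
D: 11→17
E: 17→31
A: 31→41
Sum = 3+11+17+31+41 = 103.
FIFO (arrival order): A B C D E.
A: 0→10
B: 10→13
C: 13→21
D: 21→27
E: 27→41
Sum = 10+13+21+27+41 = 112.
LPT (decreasing processing time): E A C D B.
E: 0→14
A: 14→24
C: 24→32
D: 32→38
B: 38→41
Sum = 14+24+32+38+41 = 149.
SPT 97, EDD 103, FIFO 112, LPT 149 → minimum 97.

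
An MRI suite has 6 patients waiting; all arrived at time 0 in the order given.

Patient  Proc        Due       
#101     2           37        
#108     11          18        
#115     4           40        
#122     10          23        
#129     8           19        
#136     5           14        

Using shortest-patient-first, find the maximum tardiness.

22

SPT (increasing processing time): #101 #115 #136 #129 #122 #108.
#101: 0→2, due 37, tardiness 0
#115: 2→6, due 40, tardiness 0
#136: 6→11, due 14, tardiness 0
#129: 11→19, due 19, tardiness 0
#122: 19→29, due 23, tardiness 6
#108: 29→40, due 18, tardiness 22
Maximum = 22.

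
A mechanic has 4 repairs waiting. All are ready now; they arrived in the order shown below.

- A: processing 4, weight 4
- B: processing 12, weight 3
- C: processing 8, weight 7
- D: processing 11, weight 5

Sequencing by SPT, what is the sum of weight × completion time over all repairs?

SPT (increasing processing time): A C D B.
A: finishes 4, weight 4, w·C = 16
C: finishes 12, weight 7, w·C = 84
D: finishes 23, weight 5, w·C = 115
B: finishes 35, weight 3, w·C = 105
Sum = 16+84+115+105 = 320.

320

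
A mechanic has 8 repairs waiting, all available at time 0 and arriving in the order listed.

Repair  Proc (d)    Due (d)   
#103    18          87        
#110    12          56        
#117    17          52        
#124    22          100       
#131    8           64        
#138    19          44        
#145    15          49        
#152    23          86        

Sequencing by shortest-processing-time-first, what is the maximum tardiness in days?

48

SPT (increasing processing time): #131 #110 #145 #117 #103 #138 #124 #152.
#131: 0→8, due 64, tardiness 0
#110: 8→20, due 56, tardiness 0
#145: 20→35, due 49, tardiness 0
#117: 35→52, due 52, tardiness 0
#103: 52→70, due 87, tardiness 0
#138: 70→89, due 44, tardiness 45
#124: 89→111, due 100, tardiness 11
#152: 111→134, due 86, tardiness 48
Maximum = 48.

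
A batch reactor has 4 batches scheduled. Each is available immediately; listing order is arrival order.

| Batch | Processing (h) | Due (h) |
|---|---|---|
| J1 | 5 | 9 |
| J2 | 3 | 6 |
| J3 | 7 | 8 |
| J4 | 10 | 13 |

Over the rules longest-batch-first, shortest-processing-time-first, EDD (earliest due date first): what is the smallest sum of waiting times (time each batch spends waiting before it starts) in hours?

26

LPT (decreasing processing time): J4 J3 J1 J2.
J4: waits 0, runs 0→10
J3: waits 10, runs 10→17
J1: waits 17, runs 17→22
J2: waits 22, runs 22→25
Sum = 0+10+17+22 = 49.
SPT (increasing processing time): J2 J1 J3 J4.
J2: waits 0, runs 0→3
J1: waits 3, runs 3→8
J3: waits 8, runs 8→15
J4: waits 15, runs 15→25
Sum = 0+3+8+15 = 26.
EDD (increasing due date): J2 J3 J1 J4.
J2: waits 0, runs 0→3
J3: waits 3, runs 3→10
J1: waits 10, runs 10→15
J4: waits 15, runs 15→25
Sum = 0+3+10+15 = 28.
LPT 49, SPT 26, EDD 28 → minimum 26.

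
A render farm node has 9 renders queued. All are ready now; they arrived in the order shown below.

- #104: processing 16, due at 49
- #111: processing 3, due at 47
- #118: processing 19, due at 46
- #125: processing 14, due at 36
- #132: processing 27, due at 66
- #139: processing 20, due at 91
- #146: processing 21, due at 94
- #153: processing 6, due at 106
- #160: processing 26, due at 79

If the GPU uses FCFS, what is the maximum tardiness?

FIFO (arrival order): #104 #111 #118 #125 #132 #139 #146 #153 #160.
#104: 0→16, due 49, tardiness 0
#111: 16→19, due 47, tardiness 0
#118: 19→38, due 46, tardiness 0
#125: 38→52, due 36, tardiness 16
#132: 52→79, due 66, tardiness 13
#139: 79→99, due 91, tardiness 8
#146: 99→120, due 94, tardiness 26
#153: 120→126, due 106, tardiness 20
#160: 126→152, due 79, tardiness 73
Maximum = 73.

73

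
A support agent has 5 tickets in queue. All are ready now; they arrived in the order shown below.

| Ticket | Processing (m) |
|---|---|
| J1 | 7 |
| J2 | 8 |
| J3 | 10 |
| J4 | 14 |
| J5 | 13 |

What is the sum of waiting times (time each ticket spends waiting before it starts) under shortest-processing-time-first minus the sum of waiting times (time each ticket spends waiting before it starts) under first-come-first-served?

SPT (increasing processing time): J1 J2 J3 J5 J4.
J1: waits 0, runs 0→7
J2: waits 7, runs 7→15
J3: waits 15, runs 15→25
J5: waits 25, runs 25→38
J4: waits 38, runs 38→52
Sum = 0+7+15+25+38 = 85.
FIFO (arrival order): J1 J2 J3 J4 J5.
J1: waits 0, runs 0→7
J2: waits 7, runs 7→15
J3: waits 15, runs 15→25
J4: waits 25, runs 25→39
J5: waits 39, runs 39→52
Sum = 0+7+15+25+39 = 86.
Difference = 85 − 86 = -1.

-1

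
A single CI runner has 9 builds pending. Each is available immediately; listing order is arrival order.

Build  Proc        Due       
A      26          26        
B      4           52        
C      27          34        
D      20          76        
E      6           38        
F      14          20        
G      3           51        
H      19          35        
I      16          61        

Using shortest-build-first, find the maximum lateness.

SPT (increasing processing time): G B E F I H D A C.
G: 0→3, due 51, lateness -48
B: 3→7, due 52, lateness -45
E: 7→13, due 38, lateness -25
F: 13→27, due 20, lateness 7
I: 27→43, due 61, lateness -18
H: 43→62, due 35, lateness 27
D: 62→82, due 76, lateness 6
A: 82→108, due 26, lateness 82
C: 108→135, due 34, lateness 101
Maximum = 101.

101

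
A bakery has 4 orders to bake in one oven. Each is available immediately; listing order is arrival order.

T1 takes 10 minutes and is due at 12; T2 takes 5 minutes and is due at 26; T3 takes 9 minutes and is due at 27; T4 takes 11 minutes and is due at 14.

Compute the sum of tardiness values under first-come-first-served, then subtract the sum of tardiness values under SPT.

FIFO (arrival order): T1 T2 T3 T4.
T1: 0→10, due 12, tardiness 0
T2: 10→15, due 26, tardiness 0
T3: 15→24, due 27, tardiness 0
T4: 24→35, due 14, tardiness 21
Sum = 0+0+0+21 = 21.
SPT (increasing processing time): T2 T3 T1 T4.
T2: 0→5, due 26, tardiness 0
T3: 5→14, due 27, tardiness 0
T1: 14→24, due 12, tardiness 12
T4: 24→35, due 14, tardiness 21
Sum = 0+0+12+21 = 33.
Difference = 21 − 33 = -12.

-12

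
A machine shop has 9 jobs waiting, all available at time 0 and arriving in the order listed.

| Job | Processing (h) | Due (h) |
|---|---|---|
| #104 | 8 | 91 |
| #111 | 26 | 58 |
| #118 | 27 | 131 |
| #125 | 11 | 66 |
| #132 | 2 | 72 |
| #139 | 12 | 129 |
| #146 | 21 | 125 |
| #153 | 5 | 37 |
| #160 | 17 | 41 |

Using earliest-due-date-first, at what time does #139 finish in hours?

EDD (increasing due date): #153 #160 #111 #125 #132 #104 #146 #139 #118.
#153: 0→5
#160: 5→22
#111: 22→48
#125: 48→59
#132: 59→61
#104: 61→69
#146: 69→90
#139: 90→102

102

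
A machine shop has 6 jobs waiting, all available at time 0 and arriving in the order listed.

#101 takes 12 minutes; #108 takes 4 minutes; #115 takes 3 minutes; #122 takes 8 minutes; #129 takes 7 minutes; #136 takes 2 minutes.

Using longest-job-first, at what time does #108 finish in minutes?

LPT (decreasing processing time): #101 #122 #129 #108 #115 #136.
#101: 0→12
#122: 12→20
#129: 20→27
#108: 27→31

31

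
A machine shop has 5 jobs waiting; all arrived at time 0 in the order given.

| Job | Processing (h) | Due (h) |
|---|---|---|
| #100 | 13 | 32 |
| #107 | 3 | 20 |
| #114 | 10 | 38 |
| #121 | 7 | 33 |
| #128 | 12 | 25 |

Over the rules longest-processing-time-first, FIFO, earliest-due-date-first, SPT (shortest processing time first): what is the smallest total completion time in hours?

LPT (decreasing processing time): #100 #128 #114 #121 #107.
#100: 0→13
#128: 13→25
#114: 25→35
#121: 35→42
#107: 42→45
Sum = 13+25+35+42+45 = 160.
FIFO (arrival order): #100 #107 #114 #121 #128.
#100: 0→13
#107: 13→16
#114: 16→26
#121: 26→33
#128: 33→45
Sum = 13+16+26+33+45 = 133.
EDD (increasing due date): #107 #128 #100 #121 #114.
#107: 0→3
#128: 3→15
#100: 15→28
#121: 28→35
#114: 35→45
Sum = 3+15+28+35+45 = 126.
SPT (increasing processing time): #107 #121 #114 #128 #100.
#107: 0→3
#121: 3→10
#114: 10→20
#128: 20→32
#100: 32→45
Sum = 3+10+20+32+45 = 110.
LPT 160, FIFO 133, EDD 126, SPT 110 → minimum 110.

110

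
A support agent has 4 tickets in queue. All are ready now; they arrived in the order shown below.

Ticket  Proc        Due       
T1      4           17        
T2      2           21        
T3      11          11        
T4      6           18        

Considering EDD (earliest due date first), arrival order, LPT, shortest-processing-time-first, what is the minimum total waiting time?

20

EDD (increasing due date): T3 T1 T4 T2.
T3: waits 0, runs 0→11
T1: waits 11, runs 11→15
T4: waits 15, runs 15→21
T2: waits 21, runs 21→23
Sum = 0+11+15+21 = 47.
FIFO (arrival order): T1 T2 T3 T4.
T1: waits 0, runs 0→4
T2: waits 4, runs 4→6
T3: waits 6, runs 6→17
T4: waits 17, runs 17→23
Sum = 0+4+6+17 = 27.
LPT (decreasing processing time): T3 T4 T1 T2.
T3: waits 0, runs 0→11
T4: waits 11, runs 11→17
T1: waits 17, runs 17→21
T2: waits 21, runs 21→23
Sum = 0+11+17+21 = 49.
SPT (increasing processing time): T2 T1 T4 T3.
T2: waits 0, runs 0→2
T1: waits 2, runs 2→6
T4: waits 6, runs 6→12
T3: waits 12, runs 12→23
Sum = 0+2+6+12 = 20.
EDD 47, FIFO 27, LPT 49, SPT 20 → minimum 20.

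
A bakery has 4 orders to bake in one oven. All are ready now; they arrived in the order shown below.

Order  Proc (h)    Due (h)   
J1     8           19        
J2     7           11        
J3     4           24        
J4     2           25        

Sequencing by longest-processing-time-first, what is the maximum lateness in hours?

4

LPT (decreasing processing time): J1 J2 J3 J4.
J1: 0→8, due 19, lateness -11
J2: 8→15, due 11, lateness 4
J3: 15→19, due 24, lateness -5
J4: 19→21, due 25, lateness -4
Maximum = 4.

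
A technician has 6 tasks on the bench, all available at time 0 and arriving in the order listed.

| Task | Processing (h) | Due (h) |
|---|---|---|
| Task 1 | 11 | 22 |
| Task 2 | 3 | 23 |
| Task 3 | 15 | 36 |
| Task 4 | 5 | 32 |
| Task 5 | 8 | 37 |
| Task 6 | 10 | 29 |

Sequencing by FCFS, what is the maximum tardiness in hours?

23

FIFO (arrival order): Task 1 Task 2 Task 3 Task 4 Task 5 Task 6.
Task 1: 0→11, due 22, tardiness 0
Task 2: 11→14, due 23, tardiness 0
Task 3: 14→29, due 36, tardiness 0
Task 4: 29→34, due 32, tardiness 2
Task 5: 34→42, due 37, tardiness 5
Task 6: 42→52, due 29, tardiness 23
Maximum = 23.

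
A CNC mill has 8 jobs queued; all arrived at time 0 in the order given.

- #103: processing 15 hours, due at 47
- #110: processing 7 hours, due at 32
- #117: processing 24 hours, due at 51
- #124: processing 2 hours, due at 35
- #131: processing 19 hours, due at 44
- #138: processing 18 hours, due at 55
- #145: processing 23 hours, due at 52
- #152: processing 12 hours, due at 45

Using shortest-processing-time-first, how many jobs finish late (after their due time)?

3

SPT (increasing processing time): #124 #110 #152 #103 #138 #131 #145 #117.
#124: 0→2, due 35, tardiness 0
#110: 2→9, due 32, tardiness 0
#152: 9→21, due 45, tardiness 0
#103: 21→36, due 47, tardiness 0
#138: 36→54, due 55, tardiness 0
#131: 54→73, due 44, tardiness 29
#145: 73→96, due 52, tardiness 44
#117: 96→120, due 51, tardiness 69
Late jobs: 3.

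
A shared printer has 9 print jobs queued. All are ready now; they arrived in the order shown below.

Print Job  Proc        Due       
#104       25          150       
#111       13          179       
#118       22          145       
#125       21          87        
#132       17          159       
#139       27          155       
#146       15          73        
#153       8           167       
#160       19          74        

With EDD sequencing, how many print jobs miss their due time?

0

EDD (increasing due date): #146 #160 #125 #118 #104 #139 #132 #153 #111.
#146: 0→15, due 73, tardiness 0
#160: 15→34, due 74, tardiness 0
#125: 34→55, due 87, tardiness 0
#118: 55→77, due 145, tardiness 0
#104: 77→102, due 150, tardiness 0
#139: 102→129, due 155, tardiness 0
#132: 129→146, due 159, tardiness 0
#153: 146→154, due 167, tardiness 0
#111: 154→167, due 179, tardiness 0
Late print jobs: 0.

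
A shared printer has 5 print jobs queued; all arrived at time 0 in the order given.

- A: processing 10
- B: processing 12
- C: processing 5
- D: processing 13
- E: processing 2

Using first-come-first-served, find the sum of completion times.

141

FIFO (arrival order): A B C D E.
A: 0→10
B: 10→22
C: 22→27
D: 27→40
E: 40→42
Sum = 10+22+27+40+42 = 141.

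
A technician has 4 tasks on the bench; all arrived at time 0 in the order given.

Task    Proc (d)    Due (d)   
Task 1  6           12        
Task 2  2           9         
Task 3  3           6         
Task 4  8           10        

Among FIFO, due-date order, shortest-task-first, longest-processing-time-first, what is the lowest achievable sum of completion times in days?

37

FIFO (arrival order): Task 1 Task 2 Task 3 Task 4.
Task 1: 0→6
Task 2: 6→8
Task 3: 8→11
Task 4: 11→19
Sum = 6+8+11+19 = 44.
EDD (increasing due date): Task 3 Task 2 Task 4 Task 1.
Task 3: 0→3
Task 2: 3→5
Task 4: 5→13
Task 1: 13→19
Sum = 3+5+13+19 = 40.
SPT (increasing processing time): Task 2 Task 3 Task 1 Task 4.
Task 2: 0→2
Task 3: 2→5
Task 1: 5→11
Task 4: 11→19
Sum = 2+5+11+19 = 37.
LPT (decreasing processing time): Task 4 Task 1 Task 3 Task 2.
Task 4: 0→8
Task 1: 8→14
Task 3: 14→17
Task 2: 17→19
Sum = 8+14+17+19 = 58.
FIFO 44, EDD 40, SPT 37, LPT 58 → minimum 37.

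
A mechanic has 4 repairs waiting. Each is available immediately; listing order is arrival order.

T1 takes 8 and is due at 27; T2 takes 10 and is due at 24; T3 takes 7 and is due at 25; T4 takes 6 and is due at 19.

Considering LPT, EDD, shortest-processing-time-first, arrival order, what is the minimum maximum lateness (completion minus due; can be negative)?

4

LPT (decreasing processing time): T2 T1 T3 T4.
T2: 0→10, due 24, lateness -14
T1: 10→18, due 27, lateness -9
T3: 18→25, due 25, lateness 0
T4: 25→31, due 19, lateness 12
Maximum = 12.
EDD (increasing due date): T4 T2 T3 T1.
T4: 0→6, due 19, lateness -13
T2: 6→16, due 24, lateness -8
T3: 16→23, due 25, lateness -2
T1: 23→31, due 27, lateness 4
Maximum = 4.
SPT (increasing processing time): T4 T3 T1 T2.
T4: 0→6, due 19, lateness -13
T3: 6→13, due 25, lateness -12
T1: 13→21, due 27, lateness -6
T2: 21→31, due 24, lateness 7
Maximum = 7.
FIFO (arrival order): T1 T2 T3 T4.
T1: 0→8, due 27, lateness -19
T2: 8→18, due 24, lateness -6
T3: 18→25, due 25, lateness 0
T4: 25→31, due 19, lateness 12
Maximum = 12.
LPT 12, EDD 4, SPT 7, FIFO 12 → minimum 4.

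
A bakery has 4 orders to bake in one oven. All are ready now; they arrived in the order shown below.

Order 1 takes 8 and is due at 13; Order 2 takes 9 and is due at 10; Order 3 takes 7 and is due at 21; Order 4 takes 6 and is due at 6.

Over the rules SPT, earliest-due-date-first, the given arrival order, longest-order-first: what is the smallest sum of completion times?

70

SPT (increasing processing time): Order 4 Order 3 Order 1 Order 2.
Order 4: 0→6
Order 3: 6→13
Order 1: 13→21
Order 2: 21→30
Sum = 6+13+21+30 = 70.
EDD (increasing due date): Order 4 Order 2 Order 1 Order 3.
Order 4: 0→6
Order 2: 6→15
Order 1: 15→23
Order 3: 23→30
Sum = 6+15+23+30 = 74.
FIFO (arrival order): Order 1 Order 2 Order 3 Order 4.
Order 1: 0→8
Order 2: 8→17
Order 3: 17→24
Order 4: 24→30
Sum = 8+17+24+30 = 79.
LPT (decreasing processing time): Order 2 Order 1 Order 3 Order 4.
Order 2: 0→9
Order 1: 9→17
Order 3: 17→24
Order 4: 24→30
Sum = 9+17+24+30 = 80.
SPT 70, EDD 74, FIFO 79, LPT 80 → minimum 70.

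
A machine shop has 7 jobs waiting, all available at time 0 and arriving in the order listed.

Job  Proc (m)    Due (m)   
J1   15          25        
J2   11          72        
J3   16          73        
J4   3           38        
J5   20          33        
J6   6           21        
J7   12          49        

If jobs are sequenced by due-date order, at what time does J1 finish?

21

EDD (increasing due date): J6 J1 J5 J4 J7 J2 J3.
J6: 0→6
J1: 6→21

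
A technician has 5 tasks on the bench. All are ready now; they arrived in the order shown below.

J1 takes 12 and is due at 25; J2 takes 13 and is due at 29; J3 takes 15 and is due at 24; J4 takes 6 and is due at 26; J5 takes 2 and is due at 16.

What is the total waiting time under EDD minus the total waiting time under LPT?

-46

EDD (increasing due date): J5 J3 J1 J4 J2.
J5: waits 0, runs 0→2
J3: waits 2, runs 2→17
J1: waits 17, runs 17→29
J4: waits 29, runs 29→35
J2: waits 35, runs 35→48
Sum = 0+2+17+29+35 = 83.
LPT (decreasing processing time): J3 J2 J1 J4 J5.
J3: waits 0, runs 0→15
J2: waits 15, runs 15→28
J1: waits 28, runs 28→40
J4: waits 40, runs 40→46
J5: waits 46, runs 46→48
Sum = 0+15+28+40+46 = 129.
Difference = 83 − 129 = -46.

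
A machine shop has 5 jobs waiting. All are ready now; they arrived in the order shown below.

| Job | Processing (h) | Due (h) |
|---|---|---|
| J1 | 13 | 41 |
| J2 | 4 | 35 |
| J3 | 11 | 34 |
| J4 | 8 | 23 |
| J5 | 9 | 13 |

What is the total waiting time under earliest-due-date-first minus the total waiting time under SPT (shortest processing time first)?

17

EDD (increasing due date): J5 J4 J3 J2 J1.
J5: waits 0, runs 0→9
J4: waits 9, runs 9→17
J3: waits 17, runs 17→28
J2: waits 28, runs 28→32
J1: waits 32, runs 32→45
Sum = 0+9+17+28+32 = 86.
SPT (increasing processing time): J2 J4 J5 J3 J1.
J2: waits 0, runs 0→4
J4: waits 4, runs 4→12
J5: waits 12, runs 12→21
J3: waits 21, runs 21→32
J1: waits 32, runs 32→45
Sum = 0+4+12+21+32 = 69.
Difference = 86 − 69 = 17.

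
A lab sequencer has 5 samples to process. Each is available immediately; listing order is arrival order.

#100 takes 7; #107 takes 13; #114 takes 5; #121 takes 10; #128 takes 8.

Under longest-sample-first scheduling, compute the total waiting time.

LPT (decreasing processing time): #107 #121 #128 #100 #114.
#107: waits 0, runs 0→13
#121: waits 13, runs 13→23
#128: waits 23, runs 23→31
#100: waits 31, runs 31→38
#114: waits 38, runs 38→43
Sum = 0+13+23+31+38 = 105.

105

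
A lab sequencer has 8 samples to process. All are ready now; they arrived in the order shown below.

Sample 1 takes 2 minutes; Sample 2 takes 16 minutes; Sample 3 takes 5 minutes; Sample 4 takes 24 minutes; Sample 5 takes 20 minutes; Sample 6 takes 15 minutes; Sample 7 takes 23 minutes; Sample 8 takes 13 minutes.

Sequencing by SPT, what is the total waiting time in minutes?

280

SPT (increasing processing time): Sample 1 Sample 3 Sample 8 Sample 6 Sample 2 Sample 5 Sample 7 Sample 4.
Sample 1: waits 0, runs 0→2
Sample 3: waits 2, runs 2→7
Sample 8: waits 7, runs 7→20
Sample 6: waits 20, runs 20→35
Sample 2: waits 35, runs 35→51
Sample 5: waits 51, runs 51→71
Sample 7: waits 71, runs 71→94
Sample 4: waits 94, runs 94→118
Sum = 0+2+7+20+35+51+71+94 = 280.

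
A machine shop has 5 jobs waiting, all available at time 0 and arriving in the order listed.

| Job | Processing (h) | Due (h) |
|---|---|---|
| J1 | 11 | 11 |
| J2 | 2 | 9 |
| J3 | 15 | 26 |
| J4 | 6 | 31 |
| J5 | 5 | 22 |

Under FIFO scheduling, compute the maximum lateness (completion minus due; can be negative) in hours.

FIFO (arrival order): J1 J2 J3 J4 J5.
J1: 0→11, due 11, lateness 0
J2: 11→13, due 9, lateness 4
J3: 13→28, due 26, lateness 2
J4: 28→34, due 31, lateness 3
J5: 34→39, due 22, lateness 17
Maximum = 17.

17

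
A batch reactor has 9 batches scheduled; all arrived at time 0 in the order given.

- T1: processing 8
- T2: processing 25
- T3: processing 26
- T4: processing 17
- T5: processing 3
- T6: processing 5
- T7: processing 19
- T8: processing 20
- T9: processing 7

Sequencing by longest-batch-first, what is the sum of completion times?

839

LPT (decreasing processing time): T3 T2 T8 T7 T4 T1 T9 T6 T5.
T3: 0→26
T2: 26→51
T8: 51→71
T7: 71→90
T4: 90→107
T1: 107→115
T9: 115→122
T6: 122→127
T5: 127→130
Sum = 26+51+71+90+107+115+122+127+130 = 839.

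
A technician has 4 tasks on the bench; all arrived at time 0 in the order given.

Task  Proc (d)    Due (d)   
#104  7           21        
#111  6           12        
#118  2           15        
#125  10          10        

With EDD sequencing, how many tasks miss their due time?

3

EDD (increasing due date): #125 #111 #118 #104.
#125: 0→10, due 10, tardiness 0
#111: 10→16, due 12, tardiness 4
#118: 16→18, due 15, tardiness 3
#104: 18→25, due 21, tardiness 4
Late tasks: 3.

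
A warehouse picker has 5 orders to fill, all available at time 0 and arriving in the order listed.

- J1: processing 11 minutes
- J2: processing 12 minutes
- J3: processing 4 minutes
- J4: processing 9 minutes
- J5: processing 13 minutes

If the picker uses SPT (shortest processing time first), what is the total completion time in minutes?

SPT (increasing processing time): J3 J4 J1 J2 J5.
J3: 0→4
J4: 4→13
J1: 13→24
J2: 24→36
J5: 36→49
Sum = 4+13+24+36+49 = 126.

126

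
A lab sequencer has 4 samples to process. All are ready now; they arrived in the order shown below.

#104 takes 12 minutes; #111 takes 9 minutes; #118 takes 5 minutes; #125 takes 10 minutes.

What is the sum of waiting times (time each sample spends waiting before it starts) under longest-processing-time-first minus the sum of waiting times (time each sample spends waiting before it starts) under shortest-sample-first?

22

LPT (decreasing processing time): #104 #125 #111 #118.
#104: waits 0, runs 0→12
#125: waits 12, runs 12→22
#111: waits 22, runs 22→31
#118: waits 31, runs 31→36
Sum = 0+12+22+31 = 65.
SPT (increasing processing time): #118 #111 #125 #104.
#118: waits 0, runs 0→5
#111: waits 5, runs 5→14
#125: waits 14, runs 14→24
#104: waits 24, runs 24→36
Sum = 0+5+14+24 = 43.
Difference = 65 − 43 = 22.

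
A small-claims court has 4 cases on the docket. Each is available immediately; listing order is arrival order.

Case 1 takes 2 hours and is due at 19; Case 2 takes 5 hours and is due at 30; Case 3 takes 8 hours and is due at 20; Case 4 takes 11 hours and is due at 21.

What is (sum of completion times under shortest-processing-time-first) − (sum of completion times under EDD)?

SPT (increasing processing time): Case 1 Case 2 Case 3 Case 4.
Case 1: 0→2
Case 2: 2→7
Case 3: 7→15
Case 4: 15→26
Sum = 2+7+15+26 = 50.
EDD (increasing due date): Case 1 Case 3 Case 4 Case 2.
Case 1: 0→2
Case 3: 2→10
Case 4: 10→21
Case 2: 21→26
Sum = 2+10+21+26 = 59.
Difference = 50 − 59 = -9.

-9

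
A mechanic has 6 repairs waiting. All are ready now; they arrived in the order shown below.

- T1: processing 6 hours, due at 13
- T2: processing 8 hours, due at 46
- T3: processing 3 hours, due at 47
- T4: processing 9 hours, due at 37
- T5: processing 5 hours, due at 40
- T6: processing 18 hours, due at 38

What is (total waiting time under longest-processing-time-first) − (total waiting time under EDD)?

29

LPT (decreasing processing time): T6 T4 T2 T1 T5 T3.
T6: waits 0, runs 0→18
T4: waits 18, runs 18→27
T2: waits 27, runs 27→35
T1: waits 35, runs 35→41
T5: waits 41, runs 41→46
T3: waits 46, runs 46→49
Sum = 0+18+27+35+41+46 = 167.
EDD (increasing due date): T1 T4 T6 T5 T2 T3.
T1: waits 0, runs 0→6
T4: waits 6, runs 6→15
T6: waits 15, runs 15→33
T5: waits 33, runs 33→38
T2: waits 38, runs 38→46
T3: waits 46, runs 46→49
Sum = 0+6+15+33+38+46 = 138.
Difference = 167 − 138 = 29.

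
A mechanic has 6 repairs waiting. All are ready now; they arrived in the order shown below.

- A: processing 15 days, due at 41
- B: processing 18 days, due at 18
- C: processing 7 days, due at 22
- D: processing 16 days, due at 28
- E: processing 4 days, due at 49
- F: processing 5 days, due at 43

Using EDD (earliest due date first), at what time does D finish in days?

41

EDD (increasing due date): B C D A F E.
B: 0→18
C: 18→25
D: 25→41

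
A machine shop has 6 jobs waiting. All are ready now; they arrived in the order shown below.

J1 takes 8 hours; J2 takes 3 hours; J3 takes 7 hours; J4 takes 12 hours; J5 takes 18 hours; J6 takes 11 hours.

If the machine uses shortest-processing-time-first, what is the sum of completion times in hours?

160

SPT (increasing processing time): J2 J3 J1 J6 J4 J5.
J2: 0→3
J3: 3→10
J1: 10→18
J6: 18→29
J4: 29→41
J5: 41→59
Sum = 3+10+18+29+41+59 = 160.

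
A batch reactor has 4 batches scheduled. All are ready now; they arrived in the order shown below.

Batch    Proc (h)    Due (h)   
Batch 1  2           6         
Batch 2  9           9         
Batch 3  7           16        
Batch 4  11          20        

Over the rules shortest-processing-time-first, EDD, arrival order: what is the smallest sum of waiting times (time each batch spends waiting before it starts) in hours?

29

SPT (increasing processing time): Batch 1 Batch 3 Batch 2 Batch 4.
Batch 1: waits 0, runs 0→2
Batch 3: waits 2, runs 2→9
Batch 2: waits 9, runs 9→18
Batch 4: waits 18, runs 18→29
Sum = 0+2+9+18 = 29.
EDD (increasing due date): Batch 1 Batch 2 Batch 3 Batch 4.
Batch 1: waits 0, runs 0→2
Batch 2: waits 2, runs 2→11
Batch 3: waits 11, runs 11→18
Batch 4: waits 18, runs 18→29
Sum = 0+2+11+18 = 31.
FIFO (arrival order): Batch 1 Batch 2 Batch 3 Batch 4.
Batch 1: waits 0, runs 0→2
Batch 2: waits 2, runs 2→11
Batch 3: waits 11, runs 11→18
Batch 4: waits 18, runs 18→29
Sum = 0+2+11+18 = 31.
SPT 29, EDD 31, FIFO 31 → minimum 29.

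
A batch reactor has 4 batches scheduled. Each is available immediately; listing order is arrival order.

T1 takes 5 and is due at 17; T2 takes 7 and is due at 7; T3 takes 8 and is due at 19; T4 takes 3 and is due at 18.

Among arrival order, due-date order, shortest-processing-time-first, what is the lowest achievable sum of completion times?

49

FIFO (arrival order): T1 T2 T3 T4.
T1: 0→5
T2: 5→12
T3: 12→20
T4: 20→23
Sum = 5+12+20+23 = 60.
EDD (increasing due date): T2 T1 T4 T3.
T2: 0→7
T1: 7→12
T4: 12→15
T3: 15→23
Sum = 7+12+15+23 = 57.
SPT (increasing processing time): T4 T1 T2 T3.
T4: 0→3
T1: 3→8
T2: 8→15
T3: 15→23
Sum = 3+8+15+23 = 49.
FIFO 60, EDD 57, SPT 49 → minimum 49.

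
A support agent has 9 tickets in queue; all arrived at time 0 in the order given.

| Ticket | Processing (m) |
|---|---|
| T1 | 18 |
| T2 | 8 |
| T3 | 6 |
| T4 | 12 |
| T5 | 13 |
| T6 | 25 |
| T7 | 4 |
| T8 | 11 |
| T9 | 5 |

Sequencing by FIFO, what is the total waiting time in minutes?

FIFO (arrival order): T1 T2 T3 T4 T5 T6 T7 T8 T9.
T1: waits 0, runs 0→18
T2: waits 18, runs 18→26
T3: waits 26, runs 26→32
T4: waits 32, runs 32→44
T5: waits 44, runs 44→57
T6: waits 57, runs 57→82
T7: waits 82, runs 82→86
T8: waits 86, runs 86→97
T9: waits 97, runs 97→102
Sum = 0+18+26+32+44+57+82+86+97 = 442.

442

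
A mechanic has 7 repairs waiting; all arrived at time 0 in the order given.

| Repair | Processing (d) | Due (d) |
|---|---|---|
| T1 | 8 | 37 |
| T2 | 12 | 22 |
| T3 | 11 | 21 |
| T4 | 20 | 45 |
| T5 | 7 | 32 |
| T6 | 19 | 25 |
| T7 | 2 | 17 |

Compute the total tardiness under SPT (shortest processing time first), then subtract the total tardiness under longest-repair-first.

-131

SPT (increasing processing time): T7 T5 T1 T3 T2 T6 T4.
T7: 0→2, due 17, tardiness 0
T5: 2→9, due 32, tardiness 0
T1: 9→17, due 37, tardiness 0
T3: 17→28, due 21, tardiness 7
T2: 28→40, due 22, tardiness 18
T6: 40→59, due 25, tardiness 34
T4: 59→79, due 45, tardiness 34
Sum = 0+0+0+7+18+34+34 = 93.
LPT (decreasing processing time): T4 T6 T2 T3 T1 T5 T7.
T4: 0→20, due 45, tardiness 0
T6: 20→39, due 25, tardiness 14
T2: 39→51, due 22, tardiness 29
T3: 51→62, due 21, tardiness 41
T1: 62→70, due 37, tardiness 33
T5: 70→77, due 32, tardiness 45
T7: 77→79, due 17, tardiness 62
Sum = 0+14+29+41+33+45+62 = 224.
Difference = 93 − 224 = -131.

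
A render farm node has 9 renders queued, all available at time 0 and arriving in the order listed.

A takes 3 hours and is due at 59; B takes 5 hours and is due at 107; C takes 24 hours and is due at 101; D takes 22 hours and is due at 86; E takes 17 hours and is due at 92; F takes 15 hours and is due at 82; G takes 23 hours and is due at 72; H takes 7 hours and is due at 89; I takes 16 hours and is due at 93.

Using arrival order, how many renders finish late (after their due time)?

FIFO (arrival order): A B C D E F G H I.
A: 0→3, due 59, tardiness 0
B: 3→8, due 107, tardiness 0
C: 8→32, due 101, tardiness 0
D: 32→54, due 86, tardiness 0
E: 54→71, due 92, tardiness 0
F: 71→86, due 82, tardiness 4
G: 86→109, due 72, tardiness 37
H: 109→116, due 89, tardiness 27
I: 116→132, due 93, tardiness 39
Late renders: 4.

4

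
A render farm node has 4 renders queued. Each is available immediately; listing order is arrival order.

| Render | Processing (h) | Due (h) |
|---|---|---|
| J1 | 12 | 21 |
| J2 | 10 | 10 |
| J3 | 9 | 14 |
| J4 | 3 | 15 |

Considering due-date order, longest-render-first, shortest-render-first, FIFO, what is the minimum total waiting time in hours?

37

EDD (increasing due date): J2 J3 J4 J1.
J2: waits 0, runs 0→10
J3: waits 10, runs 10→19
J4: waits 19, runs 19→22
J1: waits 22, runs 22→34
Sum = 0+10+19+22 = 51.
LPT (decreasing processing time): J1 J2 J3 J4.
J1: waits 0, runs 0→12
J2: waits 12, runs 12→22
J3: waits 22, runs 22→31
J4: waits 31, runs 31→34
Sum = 0+12+22+31 = 65.
SPT (increasing processing time): J4 J3 J2 J1.
J4: waits 0, runs 0→3
J3: waits 3, runs 3→12
J2: waits 12, runs 12→22
J1: waits 22, runs 22→34
Sum = 0+3+12+22 = 37.
FIFO (arrival order): J1 J2 J3 J4.
J1: waits 0, runs 0→12
J2: waits 12, runs 12→22
J3: waits 22, runs 22→31
J4: waits 31, runs 31→34
Sum = 0+12+22+31 = 65.
EDD 51, LPT 65, SPT 37, FIFO 65 → minimum 37.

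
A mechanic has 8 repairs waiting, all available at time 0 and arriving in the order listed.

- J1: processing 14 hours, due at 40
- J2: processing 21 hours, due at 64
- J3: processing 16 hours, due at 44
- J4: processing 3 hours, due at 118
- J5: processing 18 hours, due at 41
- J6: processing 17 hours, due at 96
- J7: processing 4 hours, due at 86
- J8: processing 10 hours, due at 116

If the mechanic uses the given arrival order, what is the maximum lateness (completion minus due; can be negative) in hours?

FIFO (arrival order): J1 J2 J3 J4 J5 J6 J7 J8.
J1: 0→14, due 40, lateness -26
J2: 14→35, due 64, lateness -29
J3: 35→51, due 44, lateness 7
J4: 51→54, due 118, lateness -64
J5: 54→72, due 41, lateness 31
J6: 72→89, due 96, lateness -7
J7: 89→93, due 86, lateness 7
J8: 93→103, due 116, lateness -13
Maximum = 31.

31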